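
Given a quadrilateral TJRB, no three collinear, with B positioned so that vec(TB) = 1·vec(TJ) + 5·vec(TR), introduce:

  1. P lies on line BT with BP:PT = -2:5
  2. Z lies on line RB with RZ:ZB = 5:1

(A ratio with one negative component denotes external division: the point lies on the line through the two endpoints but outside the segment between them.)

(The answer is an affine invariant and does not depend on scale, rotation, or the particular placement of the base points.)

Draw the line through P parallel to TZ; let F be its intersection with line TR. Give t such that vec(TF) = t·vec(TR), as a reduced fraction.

Work in coordinates with T = (0, 0), J = (1, 0), R = (0, 1), B = (1, 5).
1. P lies on line BT with BP:PT = -2:5 ⇒ P = (5/3, 25/3)
2. Z lies on line RB with RZ:ZB = 5:1 ⇒ Z = (5/6, 13/3)
through P parallel to TZ: direction (5/6, 13/3); meets TR at F = (0, -1/3)
F = T + t·(R−T) with t = -1/3

t = -1/3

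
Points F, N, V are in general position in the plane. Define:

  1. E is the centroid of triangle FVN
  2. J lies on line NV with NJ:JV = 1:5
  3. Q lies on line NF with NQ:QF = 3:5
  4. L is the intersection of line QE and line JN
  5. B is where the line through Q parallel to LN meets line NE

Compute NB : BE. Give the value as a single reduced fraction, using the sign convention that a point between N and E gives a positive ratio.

Set F = (0, 0), N = (1, 0), V = (0, 1); any affine frame gives the same invariant.
1. E is the centroid of triangle FVN ⇒ E = (1/3, 1/3)
2. J lies on line NV with NJ:JV = 1:5 ⇒ J = (5/6, 1/6)
3. Q lies on line NF with NQ:QF = 3:5 ⇒ Q = (5/8, 0)
4. L is the intersection of line QE and line JN ⇒ L = (-2, 3)
5. B is where the line through Q parallel to LN meets line NE ⇒ B = (1/4, 3/8)
B = N + t·(E−N) with t = 9/8, so NB:BE = t:(1−t) = 9/8:-1/8

NB:BE = -9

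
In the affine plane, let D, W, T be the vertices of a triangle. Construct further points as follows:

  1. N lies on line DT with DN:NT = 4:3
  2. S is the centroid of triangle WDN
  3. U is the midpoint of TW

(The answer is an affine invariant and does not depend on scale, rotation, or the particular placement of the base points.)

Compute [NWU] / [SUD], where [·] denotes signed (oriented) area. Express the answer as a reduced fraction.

[NWU]:[SUD] = 3

Assign D = (0, 0), W = (1, 0), T = (0, 1) — the answer is frame-independent, so this choice is without loss of generality.
1. N lies on line DT with DN:NT = 4:3 ⇒ N = (0, 4/7)
2. S is the centroid of triangle WDN ⇒ S = (1/3, 4/21)
3. U is the midpoint of TW ⇒ U = (1/2, 1/2)
2·[NWU] = 3/14, 2·[SUD] = 1/14
[NWU]:[SUD] = 3/14:1/14 = 3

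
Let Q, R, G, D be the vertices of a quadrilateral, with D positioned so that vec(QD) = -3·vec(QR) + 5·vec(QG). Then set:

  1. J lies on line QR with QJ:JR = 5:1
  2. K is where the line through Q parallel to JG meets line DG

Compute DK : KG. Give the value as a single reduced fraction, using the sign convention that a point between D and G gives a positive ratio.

DK:KG = -7/5

Choose coordinates Q = (0, 0), R = (1, 0), G = (0, 1), D = (-3, 5).
1. J lies on line QR with QJ:JR = 5:1 ⇒ J = (5/6, 0)
2. K is where the line through Q parallel to JG meets line DG ⇒ K = (15/2, -9)
K = D + t·(G−D) with t = 7/2, so DK:KG = t:(1−t) = 7/2:-5/2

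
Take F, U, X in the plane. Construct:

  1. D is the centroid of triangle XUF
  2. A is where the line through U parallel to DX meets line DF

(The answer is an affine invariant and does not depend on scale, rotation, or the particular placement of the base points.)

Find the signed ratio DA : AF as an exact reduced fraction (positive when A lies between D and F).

Set F = (0, 0), U = (1, 0), X = (0, 1); any affine frame gives the same invariant.
1. D is the centroid of triangle XUF ⇒ D = (1/3, 1/3)
2. A is where the line through U parallel to DX meets line DF ⇒ A = (2/3, 2/3)
A = D + t·(F−D) with t = -1, so DA:AF = t:(1−t) = -1:2

DA:AF = -1/2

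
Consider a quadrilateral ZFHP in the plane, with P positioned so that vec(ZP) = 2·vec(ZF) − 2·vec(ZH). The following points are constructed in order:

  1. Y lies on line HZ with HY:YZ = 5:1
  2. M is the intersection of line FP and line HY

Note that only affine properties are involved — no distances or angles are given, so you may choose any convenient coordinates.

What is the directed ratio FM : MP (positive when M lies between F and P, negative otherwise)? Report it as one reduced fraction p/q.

Set Z = (0, 0), F = (1, 0), H = (0, 1), P = (2, -2); any affine frame gives the same invariant.
1. Y lies on line HZ with HY:YZ = 5:1 ⇒ Y = (0, 1/6)
2. M is the intersection of line FP and line HY ⇒ M = (0, 2)
M = F + t·(P−F) with t = -1, so FM:MP = t:(1−t) = -1:2

FM:MP = -1/2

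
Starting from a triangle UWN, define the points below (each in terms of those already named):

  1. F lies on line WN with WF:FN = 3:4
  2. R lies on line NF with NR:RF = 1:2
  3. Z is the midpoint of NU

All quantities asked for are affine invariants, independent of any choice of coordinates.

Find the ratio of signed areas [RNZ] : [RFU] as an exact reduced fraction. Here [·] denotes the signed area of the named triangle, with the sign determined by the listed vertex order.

[RNZ]:[RFU] = -1/4

Set U = (0, 0), W = (1, 0), N = (0, 1); any affine frame gives the same invariant.
1. F lies on line WN with WF:FN = 3:4 ⇒ F = (4/7, 3/7)
2. R lies on line NF with NR:RF = 1:2 ⇒ R = (4/21, 17/21)
3. Z is the midpoint of NU ⇒ Z = (0, 1/2)
2·[RNZ] = 2/21, 2·[RFU] = -8/21
[RNZ]:[RFU] = 2/21:-8/21 = -1/4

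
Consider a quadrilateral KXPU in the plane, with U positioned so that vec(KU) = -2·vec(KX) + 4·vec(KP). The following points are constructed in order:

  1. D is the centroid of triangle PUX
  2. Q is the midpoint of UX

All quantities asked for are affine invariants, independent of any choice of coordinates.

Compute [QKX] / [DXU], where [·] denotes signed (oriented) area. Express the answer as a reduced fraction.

[QKX]:[DXU] = 6

Assign K = (0, 0), X = (1, 0), P = (0, 1), U = (-2, 4) — the answer is frame-independent, so this choice is without loss of generality.
1. D is the centroid of triangle PUX ⇒ D = (-1/3, 5/3)
2. Q is the midpoint of UX ⇒ Q = (-1/2, 2)
2·[QKX] = 2, 2·[DXU] = 1/3
[QKX]:[DXU] = 2:1/3 = 6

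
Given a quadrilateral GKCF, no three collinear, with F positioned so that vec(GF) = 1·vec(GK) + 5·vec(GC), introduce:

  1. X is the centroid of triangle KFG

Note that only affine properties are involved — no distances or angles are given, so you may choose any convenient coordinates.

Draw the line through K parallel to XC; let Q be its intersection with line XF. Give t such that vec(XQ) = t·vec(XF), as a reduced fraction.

Assign G = (0, 0), K = (1, 0), C = (0, 1), F = (1, 5) — the answer is frame-independent, so this choice is without loss of generality.
1. X is the centroid of triangle KFG ⇒ X = (2/3, 5/3)
through K parallel to XC: direction (-2/3, -2/3); meets XF at Q = (4/9, -5/9)
Q = X + t·(F−X) with t = -2/3

t = -2/3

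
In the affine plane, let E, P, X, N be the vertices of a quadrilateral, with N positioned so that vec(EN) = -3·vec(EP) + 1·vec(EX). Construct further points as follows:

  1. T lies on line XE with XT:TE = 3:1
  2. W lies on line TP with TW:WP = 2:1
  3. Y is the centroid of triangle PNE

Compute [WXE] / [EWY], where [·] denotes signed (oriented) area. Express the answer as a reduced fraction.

[WXE]:[EWY] = 12/5

Assign E = (0, 0), P = (1, 0), X = (0, 1), N = (-3, 1) — the answer is frame-independent, so this choice is without loss of generality.
1. T lies on line XE with XT:TE = 3:1 ⇒ T = (0, 1/4)
2. W lies on line TP with TW:WP = 2:1 ⇒ W = (2/3, 1/12)
3. Y is the centroid of triangle PNE ⇒ Y = (-2/3, 1/3)
2·[WXE] = 2/3, 2·[EWY] = 5/18
[WXE]:[EWY] = 2/3:5/18 = 12/5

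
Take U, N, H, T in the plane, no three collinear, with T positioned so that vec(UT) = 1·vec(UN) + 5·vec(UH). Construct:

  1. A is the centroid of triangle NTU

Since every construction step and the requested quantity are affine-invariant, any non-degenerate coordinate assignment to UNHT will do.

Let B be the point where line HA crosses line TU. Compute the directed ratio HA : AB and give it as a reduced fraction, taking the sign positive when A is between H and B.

Set U = (0, 0), N = (1, 0), H = (0, 1), T = (1, 5); any affine frame gives the same invariant.
1. A is the centroid of triangle NTU ⇒ A = (2/3, 5/3)
line HA meets TU at B = (1/4, 5/4)
A = H + t·(B−H) with t = 8/3, so HA:AB = 8/3:-5/3

HA:AB = -8/5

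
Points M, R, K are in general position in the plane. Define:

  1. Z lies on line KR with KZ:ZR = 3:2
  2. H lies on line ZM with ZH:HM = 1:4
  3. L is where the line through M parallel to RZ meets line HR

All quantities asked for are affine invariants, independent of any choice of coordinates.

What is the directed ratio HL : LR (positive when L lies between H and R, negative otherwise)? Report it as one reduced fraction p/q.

HL:LR = -4/5

Work in coordinates with M = (0, 0), R = (1, 0), K = (0, 1).
1. Z lies on line KR with KZ:ZR = 3:2 ⇒ Z = (3/5, 2/5)
2. H lies on line ZM with ZH:HM = 1:4 ⇒ H = (12/25, 8/25)
3. L is where the line through M parallel to RZ meets line HR ⇒ L = (-8/5, 8/5)
L = H + t·(R−H) with t = -4, so HL:LR = t:(1−t) = -4:5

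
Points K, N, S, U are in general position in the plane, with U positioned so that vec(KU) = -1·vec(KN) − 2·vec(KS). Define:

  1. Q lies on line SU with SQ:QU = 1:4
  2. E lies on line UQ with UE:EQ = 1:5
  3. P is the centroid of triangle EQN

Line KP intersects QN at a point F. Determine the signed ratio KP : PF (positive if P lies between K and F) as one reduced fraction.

Choose coordinates K = (0, 0), N = (1, 0), S = (0, 1), U = (-1, -2).
1. Q lies on line SU with SQ:QU = 1:4 ⇒ Q = (-1/5, 2/5)
2. E lies on line UQ with UE:EQ = 1:5 ⇒ E = (-13/15, -8/5)
3. P is the centroid of triangle EQN ⇒ P = (-1/45, -2/5)
line KP meets QN at F = (1/55, 18/55)
P = K + t·(F−K) with t = -11/9, so KP:PF = -11/9:20/9

KP:PF = -11/20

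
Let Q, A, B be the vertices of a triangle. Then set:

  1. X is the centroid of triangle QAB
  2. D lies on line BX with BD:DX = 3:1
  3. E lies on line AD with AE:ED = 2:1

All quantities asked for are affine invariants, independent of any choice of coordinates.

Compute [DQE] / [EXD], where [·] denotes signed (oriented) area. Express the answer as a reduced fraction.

Assign Q = (0, 0), A = (1, 0), B = (0, 1) — the answer is frame-independent, so this choice is without loss of generality.
1. X is the centroid of triangle QAB ⇒ X = (1/3, 1/3)
2. D lies on line BX with BD:DX = 3:1 ⇒ D = (1/4, 1/2)
3. E lies on line AD with AE:ED = 2:1 ⇒ E = (1/2, 1/3)
2·[DQE] = 1/6, 2·[EXD] = -1/36
[DQE]:[EXD] = 1/6:-1/36 = -6

[DQE]:[EXD] = -6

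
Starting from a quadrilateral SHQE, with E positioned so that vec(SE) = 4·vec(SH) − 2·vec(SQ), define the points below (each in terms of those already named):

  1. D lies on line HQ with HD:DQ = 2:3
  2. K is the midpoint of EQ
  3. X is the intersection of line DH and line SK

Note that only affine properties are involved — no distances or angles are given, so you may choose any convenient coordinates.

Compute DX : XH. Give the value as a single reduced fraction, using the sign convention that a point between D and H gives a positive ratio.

Assign S = (0, 0), H = (1, 0), Q = (0, 1), E = (4, -2) — the answer is frame-independent, so this choice is without loss of generality.
1. D lies on line HQ with HD:DQ = 2:3 ⇒ D = (3/5, 2/5)
2. K is the midpoint of EQ ⇒ K = (2, -1/2)
3. X is the intersection of line DH and line SK ⇒ X = (4/3, -1/3)
X = D + t·(H−D) with t = 11/6, so DX:XH = t:(1−t) = 11/6:-5/6

DX:XH = -11/5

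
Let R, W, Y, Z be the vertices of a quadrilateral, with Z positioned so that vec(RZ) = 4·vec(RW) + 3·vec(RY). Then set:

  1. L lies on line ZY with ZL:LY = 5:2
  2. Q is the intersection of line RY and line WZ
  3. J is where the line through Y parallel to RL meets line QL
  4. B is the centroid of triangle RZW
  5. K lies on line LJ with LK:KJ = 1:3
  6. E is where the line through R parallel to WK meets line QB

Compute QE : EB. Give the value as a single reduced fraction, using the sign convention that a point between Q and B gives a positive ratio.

Assign R = (0, 0), W = (1, 0), Y = (0, 1), Z = (4, 3) — the answer is frame-independent, so this choice is without loss of generality.
1. L lies on line ZY with ZL:LY = 5:2 ⇒ L = (8/7, 11/7)
2. Q is the intersection of line RY and line WZ ⇒ Q = (0, -1)
3. J is where the line through Y parallel to RL meets line QL ⇒ J = (16/7, 29/7)
4. B is the centroid of triangle RZW ⇒ B = (5/3, 1)
5. K lies on line LJ with LK:KJ = 1:3 ⇒ K = (10/7, 31/14)
6. E is where the line through R parallel to WK meets line QB ⇒ E = (-30/119, -155/119)
E = Q + t·(B−Q) with t = -18/119, so QE:EB = t:(1−t) = -18/119:137/119

QE:EB = -18/137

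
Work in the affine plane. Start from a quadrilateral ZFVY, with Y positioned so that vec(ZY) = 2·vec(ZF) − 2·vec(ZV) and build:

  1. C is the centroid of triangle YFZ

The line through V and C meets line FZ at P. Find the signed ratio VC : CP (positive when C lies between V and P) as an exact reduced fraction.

Choose coordinates Z = (0, 0), F = (1, 0), V = (0, 1), Y = (2, -2).
1. C is the centroid of triangle YFZ ⇒ C = (1, -2/3)
line VC meets FZ at P = (3/5, 0)
C = V + t·(P−V) with t = 5/3, so VC:CP = 5/3:-2/3

VC:CP = -5/2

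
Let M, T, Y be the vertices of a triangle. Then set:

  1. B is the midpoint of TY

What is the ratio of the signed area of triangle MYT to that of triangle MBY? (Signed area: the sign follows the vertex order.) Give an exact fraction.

[MYT]:[MBY] = -2

Set M = (0, 0), T = (1, 0), Y = (0, 1); any affine frame gives the same invariant.
1. B is the midpoint of TY ⇒ B = (1/2, 1/2)
2·[MYT] = -1, 2·[MBY] = 1/2
[MYT]:[MBY] = -1:1/2 = -2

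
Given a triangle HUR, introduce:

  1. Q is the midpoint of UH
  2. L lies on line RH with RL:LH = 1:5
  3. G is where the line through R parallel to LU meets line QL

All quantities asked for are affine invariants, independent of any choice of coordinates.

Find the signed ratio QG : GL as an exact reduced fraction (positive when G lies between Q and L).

Assign H = (0, 0), U = (1, 0), R = (0, 1) — the answer is frame-independent, so this choice is without loss of generality.
1. Q is the midpoint of UH ⇒ Q = (1/2, 0)
2. L lies on line RH with RL:LH = 1:5 ⇒ L = (0, 5/6)
3. G is where the line through R parallel to LU meets line QL ⇒ G = (-1/5, 7/6)
G = Q + t·(L−Q) with t = 7/5, so QG:GL = t:(1−t) = 7/5:-2/5

QG:GL = -7/2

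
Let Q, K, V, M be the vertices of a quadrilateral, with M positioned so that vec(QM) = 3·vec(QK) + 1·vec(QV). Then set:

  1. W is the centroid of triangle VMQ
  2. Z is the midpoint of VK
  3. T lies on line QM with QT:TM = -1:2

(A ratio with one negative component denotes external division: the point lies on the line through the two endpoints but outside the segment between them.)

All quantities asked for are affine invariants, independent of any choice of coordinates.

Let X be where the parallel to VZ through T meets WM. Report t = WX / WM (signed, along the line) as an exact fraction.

Assign Q = (0, 0), K = (1, 0), V = (0, 1), M = (3, 1) — the answer is frame-independent, so this choice is without loss of generality.
1. W is the centroid of triangle VMQ ⇒ W = (1, 2/3)
2. Z is the midpoint of VK ⇒ Z = (1/2, 1/2)
3. T lies on line QM with QT:TM = -1:2 ⇒ T = (-3, -1)
through T parallel to VZ: direction (1/2, -1/2); meets WM at X = (-27/7, -1/7)
X = W + t·(M−W) with t = -17/7

t = -17/7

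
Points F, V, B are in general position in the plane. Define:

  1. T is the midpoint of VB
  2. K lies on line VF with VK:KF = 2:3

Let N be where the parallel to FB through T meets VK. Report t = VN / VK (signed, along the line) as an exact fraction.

Choose coordinates F = (0, 0), V = (1, 0), B = (0, 1).
1. T is the midpoint of VB ⇒ T = (1/2, 1/2)
2. K lies on line VF with VK:KF = 2:3 ⇒ K = (3/5, 0)
through T parallel to FB: direction (0, 1); meets VK at N = (1/2, 0)
N = V + t·(K−V) with t = 5/4

t = 5/4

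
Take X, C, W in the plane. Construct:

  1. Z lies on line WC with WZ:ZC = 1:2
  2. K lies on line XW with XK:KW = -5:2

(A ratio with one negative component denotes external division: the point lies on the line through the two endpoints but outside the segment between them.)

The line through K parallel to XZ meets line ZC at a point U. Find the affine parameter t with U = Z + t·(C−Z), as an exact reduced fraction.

t = -5/6

Choose coordinates X = (0, 0), C = (1, 0), W = (0, 1).
1. Z lies on line WC with WZ:ZC = 1:2 ⇒ Z = (1/3, 2/3)
2. K lies on line XW with XK:KW = -5:2 ⇒ K = (0, 5/3)
through K parallel to XZ: direction (1/3, 2/3); meets ZC at U = (-2/9, 11/9)
U = Z + t·(C−Z) with t = -5/6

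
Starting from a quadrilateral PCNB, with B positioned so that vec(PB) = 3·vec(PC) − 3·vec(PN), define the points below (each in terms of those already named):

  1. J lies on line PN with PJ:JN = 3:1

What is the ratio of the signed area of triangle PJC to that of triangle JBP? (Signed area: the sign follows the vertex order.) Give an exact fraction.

[PJC]:[JBP] = 1/3

Set P = (0, 0), C = (1, 0), N = (0, 1), B = (3, -3); any affine frame gives the same invariant.
1. J lies on line PN with PJ:JN = 3:1 ⇒ J = (0, 3/4)
2·[PJC] = -3/4, 2·[JBP] = -9/4
[PJC]:[JBP] = -3/4:-9/4 = 1/3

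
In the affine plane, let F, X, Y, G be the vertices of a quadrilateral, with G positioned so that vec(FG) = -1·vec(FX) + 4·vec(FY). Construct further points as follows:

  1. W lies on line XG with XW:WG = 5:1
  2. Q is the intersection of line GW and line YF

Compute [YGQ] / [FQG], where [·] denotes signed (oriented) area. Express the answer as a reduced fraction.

[YGQ]:[FQG] = -1/2

Set F = (0, 0), X = (1, 0), Y = (0, 1), G = (-1, 4); any affine frame gives the same invariant.
1. W lies on line XG with XW:WG = 5:1 ⇒ W = (-2/3, 10/3)
2. Q is the intersection of line GW and line YF ⇒ Q = (0, 2)
2·[YGQ] = -1, 2·[FQG] = 2
[YGQ]:[FQG] = -1:2 = -1/2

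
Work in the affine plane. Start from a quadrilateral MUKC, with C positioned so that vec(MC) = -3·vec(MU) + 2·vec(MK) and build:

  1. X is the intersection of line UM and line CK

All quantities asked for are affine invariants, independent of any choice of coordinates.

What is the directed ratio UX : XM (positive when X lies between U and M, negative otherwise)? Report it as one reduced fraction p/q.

Set M = (0, 0), U = (1, 0), K = (0, 1), C = (-3, 2); any affine frame gives the same invariant.
1. X is the intersection of line UM and line CK ⇒ X = (3, 0)
X = U + t·(M−U) with t = -2, so UX:XM = t:(1−t) = -2:3

UX:XM = -2/3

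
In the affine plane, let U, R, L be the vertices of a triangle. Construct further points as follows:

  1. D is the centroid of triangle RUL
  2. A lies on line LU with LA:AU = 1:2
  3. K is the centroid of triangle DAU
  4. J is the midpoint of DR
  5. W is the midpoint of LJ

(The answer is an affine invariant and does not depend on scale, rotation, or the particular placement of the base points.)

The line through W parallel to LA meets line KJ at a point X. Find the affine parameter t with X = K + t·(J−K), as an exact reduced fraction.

Work in coordinates with U = (0, 0), R = (1, 0), L = (0, 1).
1. D is the centroid of triangle RUL ⇒ D = (1/3, 1/3)
2. A lies on line LU with LA:AU = 1:2 ⇒ A = (0, 2/3)
3. K is the centroid of triangle DAU ⇒ K = (1/9, 1/3)
4. J is the midpoint of DR ⇒ J = (2/3, 1/6)
5. W is the midpoint of LJ ⇒ W = (1/3, 7/12)
through W parallel to LA: direction (0, -1/3); meets KJ at X = (1/3, 4/15)
X = K + t·(J−K) with t = 2/5

t = 2/5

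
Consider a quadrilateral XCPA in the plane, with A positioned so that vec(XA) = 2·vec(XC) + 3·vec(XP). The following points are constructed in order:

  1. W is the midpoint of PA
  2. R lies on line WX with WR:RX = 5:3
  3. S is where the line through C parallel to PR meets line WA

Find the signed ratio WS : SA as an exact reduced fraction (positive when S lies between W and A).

Work in coordinates with X = (0, 0), C = (1, 0), P = (0, 1), A = (2, 3).
1. W is the midpoint of PA ⇒ W = (1, 2)
2. R lies on line WX with WR:RX = 5:3 ⇒ R = (3/8, 3/4)
3. S is where the line through C parallel to PR meets line WA ⇒ S = (-1/5, 4/5)
S = W + t·(A−W) with t = -6/5, so WS:SA = t:(1−t) = -6/5:11/5

WS:SA = -6/11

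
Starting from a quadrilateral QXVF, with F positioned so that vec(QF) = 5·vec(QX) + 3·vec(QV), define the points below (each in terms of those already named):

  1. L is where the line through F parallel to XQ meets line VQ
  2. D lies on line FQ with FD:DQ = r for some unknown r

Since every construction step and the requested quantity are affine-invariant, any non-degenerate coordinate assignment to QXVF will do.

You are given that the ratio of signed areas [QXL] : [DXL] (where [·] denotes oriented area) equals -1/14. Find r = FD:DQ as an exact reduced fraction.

Work in coordinates with Q = (0, 0), X = (1, 0), V = (0, 1), F = (5, 3).
1. L is where the line through F parallel to XQ meets line VQ ⇒ L = (0, 3)
2. With FD:DQ = r, write λ = r/(r+1) so D = F + λ·(Q−F); D is affine-linear in λ
Every point depending on D is an affine combination of D and λ-independent points, so each such coordinate is linear in λ; the λ² term in each signed area is a multiple of (Q−F)×(Q−F) = 0, so 2·[QXL] and 2·[DXL] are each linear in λ. Evaluating at λ=0 and λ=1:
  2·[QXL] = 3,   2·[DXL] = 18·λ − 15
So [QXL]:[DXL] = (3) / (18·λ − 15). Setting this equal to -1/14:
  3 = -1/14·(18·λ − 15)  ⇒  λ = -3/2
Then r = λ/(1−λ) = (-3/2)/(5/2) = -3/5. Check: with r = -3/5, D = (25/2, 15/2) and [QXL]:[DXL] = -1/14 as required.

r = -3/5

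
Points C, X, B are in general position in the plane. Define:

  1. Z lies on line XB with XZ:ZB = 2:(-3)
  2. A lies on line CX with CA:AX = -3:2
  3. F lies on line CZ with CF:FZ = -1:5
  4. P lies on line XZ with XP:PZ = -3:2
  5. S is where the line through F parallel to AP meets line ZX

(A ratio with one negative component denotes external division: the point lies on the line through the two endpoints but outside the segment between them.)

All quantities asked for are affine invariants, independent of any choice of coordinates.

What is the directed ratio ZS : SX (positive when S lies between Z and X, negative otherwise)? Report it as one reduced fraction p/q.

ZS:SX = -25/17

Work in coordinates with C = (0, 0), X = (1, 0), B = (0, 1).
1. Z lies on line XB with XZ:ZB = 2:(-3) ⇒ Z = (3, -2)
2. A lies on line CX with CA:AX = -3:2 ⇒ A = (3, 0)
3. F lies on line CZ with CF:FZ = -1:5 ⇒ F = (-3/4, 1/2)
4. P lies on line XZ with XP:PZ = -3:2 ⇒ P = (7, -6)
5. S is where the line through F parallel to AP meets line ZX ⇒ S = (-13/4, 17/4)
S = Z + t·(X−Z) with t = 25/8, so ZS:SX = t:(1−t) = 25/8:-17/8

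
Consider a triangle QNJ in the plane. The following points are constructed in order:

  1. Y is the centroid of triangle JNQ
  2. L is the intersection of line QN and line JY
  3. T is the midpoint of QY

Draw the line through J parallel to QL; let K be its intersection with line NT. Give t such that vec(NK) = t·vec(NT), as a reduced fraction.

Work in coordinates with Q = (0, 0), N = (1, 0), J = (0, 1).
1. Y is the centroid of triangle JNQ ⇒ Y = (1/3, 1/3)
2. L is the intersection of line QN and line JY ⇒ L = (1/2, 0)
3. T is the midpoint of QY ⇒ T = (1/6, 1/6)
through J parallel to QL: direction (1/2, 0); meets NT at K = (-4, 1)
K = N + t·(T−N) with t = 6

t = 6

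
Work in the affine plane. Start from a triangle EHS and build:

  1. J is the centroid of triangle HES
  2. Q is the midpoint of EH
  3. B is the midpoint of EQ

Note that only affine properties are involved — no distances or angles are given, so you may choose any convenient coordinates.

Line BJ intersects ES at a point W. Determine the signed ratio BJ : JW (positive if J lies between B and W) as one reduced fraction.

Work in coordinates with E = (0, 0), H = (1, 0), S = (0, 1).
1. J is the centroid of triangle HES ⇒ J = (1/3, 1/3)
2. Q is the midpoint of EH ⇒ Q = (1/2, 0)
3. B is the midpoint of EQ ⇒ B = (1/4, 0)
line BJ meets ES at W = (0, -1)
J = B + t·(W−B) with t = -1/3, so BJ:JW = -1/3:4/3

BJ:JW = -1/4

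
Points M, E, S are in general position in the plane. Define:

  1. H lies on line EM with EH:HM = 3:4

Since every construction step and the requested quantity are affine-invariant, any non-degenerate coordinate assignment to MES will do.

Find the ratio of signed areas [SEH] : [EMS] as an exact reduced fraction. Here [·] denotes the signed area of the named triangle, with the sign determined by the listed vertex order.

[SEH]:[EMS] = 3/7

Choose coordinates M = (0, 0), E = (1, 0), S = (0, 1).
1. H lies on line EM with EH:HM = 3:4 ⇒ H = (4/7, 0)
2·[SEH] = -3/7, 2·[EMS] = -1
[SEH]:[EMS] = -3/7:-1 = 3/7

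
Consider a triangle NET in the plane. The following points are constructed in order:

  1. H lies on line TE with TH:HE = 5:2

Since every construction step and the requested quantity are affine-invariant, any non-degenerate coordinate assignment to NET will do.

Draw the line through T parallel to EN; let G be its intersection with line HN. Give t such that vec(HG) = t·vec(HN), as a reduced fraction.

Assign N = (0, 0), E = (1, 0), T = (0, 1) — the answer is frame-independent, so this choice is without loss of generality.
1. H lies on line TE with TH:HE = 5:2 ⇒ H = (5/7, 2/7)
through T parallel to EN: direction (-1, 0); meets HN at G = (5/2, 1)
G = H + t·(N−H) with t = -5/2

t = -5/2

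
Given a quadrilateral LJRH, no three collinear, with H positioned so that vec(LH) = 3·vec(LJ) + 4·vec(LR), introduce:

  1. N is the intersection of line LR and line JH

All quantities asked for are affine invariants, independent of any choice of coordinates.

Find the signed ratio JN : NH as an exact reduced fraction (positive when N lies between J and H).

Work in coordinates with L = (0, 0), J = (1, 0), R = (0, 1), H = (3, 4).
1. N is the intersection of line LR and line JH ⇒ N = (0, -2)
N = J + t·(H−J) with t = -1/2, so JN:NH = t:(1−t) = -1/2:3/2

JN:NH = -1/3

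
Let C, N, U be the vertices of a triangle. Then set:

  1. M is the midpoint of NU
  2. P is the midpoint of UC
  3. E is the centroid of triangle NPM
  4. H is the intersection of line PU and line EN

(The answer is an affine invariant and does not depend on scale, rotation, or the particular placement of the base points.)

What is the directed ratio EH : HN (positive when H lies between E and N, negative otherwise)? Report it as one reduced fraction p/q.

Work in coordinates with C = (0, 0), N = (1, 0), U = (0, 1).
1. M is the midpoint of NU ⇒ M = (1/2, 1/2)
2. P is the midpoint of UC ⇒ P = (0, 1/2)
3. E is the centroid of triangle NPM ⇒ E = (1/2, 1/3)
4. H is the intersection of line PU and line EN ⇒ H = (0, 2/3)
H = E + t·(N−E) with t = -1, so EH:HN = t:(1−t) = -1:2

EH:HN = -1/2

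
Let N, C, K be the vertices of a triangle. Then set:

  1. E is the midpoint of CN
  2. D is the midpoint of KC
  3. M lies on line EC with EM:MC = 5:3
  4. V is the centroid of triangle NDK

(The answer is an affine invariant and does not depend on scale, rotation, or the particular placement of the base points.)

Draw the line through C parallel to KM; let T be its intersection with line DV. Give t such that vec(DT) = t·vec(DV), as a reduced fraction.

t = -9/32

Choose coordinates N = (0, 0), C = (1, 0), K = (0, 1).
1. E is the midpoint of CN ⇒ E = (1/2, 0)
2. D is the midpoint of KC ⇒ D = (1/2, 1/2)
3. M lies on line EC with EM:MC = 5:3 ⇒ M = (13/16, 0)
4. V is the centroid of triangle NDK ⇒ V = (1/6, 1/2)
through C parallel to KM: direction (13/16, -1); meets DV at T = (19/32, 1/2)
T = D + t·(V−D) with t = -9/32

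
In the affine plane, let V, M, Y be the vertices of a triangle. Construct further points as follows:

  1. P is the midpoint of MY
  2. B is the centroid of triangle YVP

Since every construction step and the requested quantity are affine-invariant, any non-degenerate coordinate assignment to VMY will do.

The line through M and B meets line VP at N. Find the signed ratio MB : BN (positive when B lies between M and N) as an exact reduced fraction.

MB:BN = -4

Assign V = (0, 0), M = (1, 0), Y = (0, 1) — the answer is frame-independent, so this choice is without loss of generality.
1. P is the midpoint of MY ⇒ P = (1/2, 1/2)
2. B is the centroid of triangle YVP ⇒ B = (1/6, 1/2)
line MB meets VP at N = (3/8, 3/8)
B = M + t·(N−M) with t = 4/3, so MB:BN = 4/3:-1/3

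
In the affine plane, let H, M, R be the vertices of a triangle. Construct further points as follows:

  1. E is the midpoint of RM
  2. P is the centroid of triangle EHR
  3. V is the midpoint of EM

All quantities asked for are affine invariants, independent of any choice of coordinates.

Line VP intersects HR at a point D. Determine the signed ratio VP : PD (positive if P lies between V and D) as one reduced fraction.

Work in coordinates with H = (0, 0), M = (1, 0), R = (0, 1).
1. E is the midpoint of RM ⇒ E = (1/2, 1/2)
2. P is the centroid of triangle EHR ⇒ P = (1/6, 1/2)
3. V is the midpoint of EM ⇒ V = (3/4, 1/4)
line VP meets HR at D = (0, 4/7)
P = V + t·(D−V) with t = 7/9, so VP:PD = 7/9:2/9

VP:PD = 7/2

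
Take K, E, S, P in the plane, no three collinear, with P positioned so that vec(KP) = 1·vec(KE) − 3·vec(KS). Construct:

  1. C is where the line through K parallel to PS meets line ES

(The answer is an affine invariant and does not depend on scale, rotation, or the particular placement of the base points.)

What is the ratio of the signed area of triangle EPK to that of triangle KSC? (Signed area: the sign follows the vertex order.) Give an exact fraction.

[EPK]:[KSC] = -9

Assign K = (0, 0), E = (1, 0), S = (0, 1), P = (1, -3) — the answer is frame-independent, so this choice is without loss of generality.
1. C is where the line through K parallel to PS meets line ES ⇒ C = (-1/3, 4/3)
2·[EPK] = -3, 2·[KSC] = 1/3
[EPK]:[KSC] = -3:1/3 = -9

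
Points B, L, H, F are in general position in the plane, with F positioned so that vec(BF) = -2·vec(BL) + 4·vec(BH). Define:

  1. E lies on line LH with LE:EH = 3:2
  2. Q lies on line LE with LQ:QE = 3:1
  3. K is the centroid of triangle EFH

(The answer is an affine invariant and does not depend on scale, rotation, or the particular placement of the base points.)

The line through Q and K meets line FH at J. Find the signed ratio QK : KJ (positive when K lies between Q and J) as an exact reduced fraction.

QK:KJ = 25/8

Set B = (0, 0), L = (1, 0), H = (0, 1), F = (-2, 4); any affine frame gives the same invariant.
1. E lies on line LH with LE:EH = 3:2 ⇒ E = (2/5, 3/5)
2. Q lies on line LE with LQ:QE = 3:1 ⇒ Q = (11/20, 9/20)
3. K is the centroid of triangle EFH ⇒ K = (-8/15, 28/15)
line QK meets FH at J = (-22/25, 58/25)
K = Q + t·(J−Q) with t = 25/33, so QK:KJ = 25/33:8/33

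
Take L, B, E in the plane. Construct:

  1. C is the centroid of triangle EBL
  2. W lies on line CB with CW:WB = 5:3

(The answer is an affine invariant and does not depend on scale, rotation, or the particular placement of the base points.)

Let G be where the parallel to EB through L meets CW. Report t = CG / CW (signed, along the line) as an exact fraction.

Set L = (0, 0), B = (1, 0), E = (0, 1); any affine frame gives the same invariant.
1. C is the centroid of triangle EBL ⇒ C = (1/3, 1/3)
2. W lies on line CB with CW:WB = 5:3 ⇒ W = (3/4, 1/8)
through L parallel to EB: direction (1, -1); meets CW at G = (-1, 1)
G = C + t·(W−C) with t = -16/5

t = -16/5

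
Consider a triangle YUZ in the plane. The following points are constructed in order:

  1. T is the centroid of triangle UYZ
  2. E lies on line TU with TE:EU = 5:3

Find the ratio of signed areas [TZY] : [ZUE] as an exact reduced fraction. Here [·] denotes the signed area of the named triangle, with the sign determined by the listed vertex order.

[TZY]:[ZUE] = -8/3

Set Y = (0, 0), U = (1, 0), Z = (0, 1); any affine frame gives the same invariant.
1. T is the centroid of triangle UYZ ⇒ T = (1/3, 1/3)
2. E lies on line TU with TE:EU = 5:3 ⇒ E = (3/4, 1/8)
2·[TZY] = 1/3, 2·[ZUE] = -1/8
[TZY]:[ZUE] = 1/3:-1/8 = -8/3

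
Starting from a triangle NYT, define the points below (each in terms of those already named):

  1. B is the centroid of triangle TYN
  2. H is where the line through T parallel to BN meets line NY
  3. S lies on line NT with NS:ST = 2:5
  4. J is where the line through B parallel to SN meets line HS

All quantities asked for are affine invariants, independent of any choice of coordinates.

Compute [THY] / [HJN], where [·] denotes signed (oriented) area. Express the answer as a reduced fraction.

Choose coordinates N = (0, 0), Y = (1, 0), T = (0, 1).
1. B is the centroid of triangle TYN ⇒ B = (1/3, 1/3)
2. H is where the line through T parallel to BN meets line NY ⇒ H = (-1, 0)
3. S lies on line NT with NS:ST = 2:5 ⇒ S = (0, 2/7)
4. J is where the line through B parallel to SN meets line HS ⇒ J = (1/3, 8/21)
2·[THY] = 2, 2·[HJN] = -8/21
[THY]:[HJN] = 2:-8/21 = -21/4

[THY]:[HJN] = -21/4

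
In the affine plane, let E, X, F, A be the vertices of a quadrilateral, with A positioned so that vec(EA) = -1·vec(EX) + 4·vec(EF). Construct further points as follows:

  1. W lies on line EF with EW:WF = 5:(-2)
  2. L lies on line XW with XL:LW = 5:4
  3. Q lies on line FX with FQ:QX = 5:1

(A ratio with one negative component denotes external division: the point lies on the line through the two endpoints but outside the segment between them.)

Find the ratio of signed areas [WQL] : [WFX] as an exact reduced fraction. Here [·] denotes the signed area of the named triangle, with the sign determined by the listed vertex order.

[WQL]:[WFX] = 2/27

Choose coordinates E = (0, 0), X = (1, 0), F = (0, 1), A = (-1, 4).
1. W lies on line EF with EW:WF = 5:(-2) ⇒ W = (0, 5/3)
2. L lies on line XW with XL:LW = 5:4 ⇒ L = (4/9, 25/27)
3. Q lies on line FX with FQ:QX = 5:1 ⇒ Q = (5/6, 1/6)
2·[WQL] = 4/81, 2·[WFX] = 2/3
[WQL]:[WFX] = 4/81:2/3 = 2/27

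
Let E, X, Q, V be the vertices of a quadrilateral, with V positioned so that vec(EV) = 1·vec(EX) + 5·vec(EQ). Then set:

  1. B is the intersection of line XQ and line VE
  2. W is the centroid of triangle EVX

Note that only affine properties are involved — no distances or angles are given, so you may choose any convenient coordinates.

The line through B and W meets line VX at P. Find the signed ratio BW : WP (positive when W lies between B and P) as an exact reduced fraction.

BW:WP = 3/2

Assign E = (0, 0), X = (1, 0), Q = (0, 1), V = (1, 5) — the answer is frame-independent, so this choice is without loss of generality.
1. B is the intersection of line XQ and line VE ⇒ B = (1/6, 5/6)
2. W is the centroid of triangle EVX ⇒ W = (2/3, 5/3)
line BW meets VX at P = (1, 20/9)
W = B + t·(P−B) with t = 3/5, so BW:WP = 3/5:2/5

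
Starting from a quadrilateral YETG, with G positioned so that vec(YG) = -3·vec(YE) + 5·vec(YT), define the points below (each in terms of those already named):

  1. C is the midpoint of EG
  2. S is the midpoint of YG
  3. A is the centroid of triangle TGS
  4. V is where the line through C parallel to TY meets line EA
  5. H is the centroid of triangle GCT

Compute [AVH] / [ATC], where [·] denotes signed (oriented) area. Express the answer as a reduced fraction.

Set Y = (0, 0), E = (1, 0), T = (0, 1), G = (-3, 5); any affine frame gives the same invariant.
1. C is the midpoint of EG ⇒ C = (-1, 5/2)
2. S is the midpoint of YG ⇒ S = (-3/2, 5/2)
3. A is the centroid of triangle TGS ⇒ A = (-3/2, 17/6)
4. V is where the line through C parallel to TY meets line EA ⇒ V = (-1, 34/15)
5. H is the centroid of triangle GCT ⇒ H = (-4/3, 17/6)
2·[AVH] = 17/180, 2·[ATC] = 5/12
[AVH]:[ATC] = 17/180:5/12 = 17/75

[AVH]:[ATC] = 17/75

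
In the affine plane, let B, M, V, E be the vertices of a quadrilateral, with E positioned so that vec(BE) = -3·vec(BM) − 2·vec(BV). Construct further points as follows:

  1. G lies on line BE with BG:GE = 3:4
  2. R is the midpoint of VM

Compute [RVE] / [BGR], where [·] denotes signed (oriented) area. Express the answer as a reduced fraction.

[RVE]:[BGR] = -14

Assign B = (0, 0), M = (1, 0), V = (0, 1), E = (-3, -2) — the answer is frame-independent, so this choice is without loss of generality.
1. G lies on line BE with BG:GE = 3:4 ⇒ G = (-9/7, -6/7)
2. R is the midpoint of VM ⇒ R = (1/2, 1/2)
2·[RVE] = 3, 2·[BGR] = -3/14
[RVE]:[BGR] = 3:-3/14 = -14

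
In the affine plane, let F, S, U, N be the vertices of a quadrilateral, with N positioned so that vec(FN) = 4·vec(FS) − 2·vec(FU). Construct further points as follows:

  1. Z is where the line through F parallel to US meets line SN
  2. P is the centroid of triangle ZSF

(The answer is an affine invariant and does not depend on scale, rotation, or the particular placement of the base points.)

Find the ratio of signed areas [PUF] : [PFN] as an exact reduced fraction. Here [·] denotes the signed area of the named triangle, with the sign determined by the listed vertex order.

[PUF]:[PFN] = -1/6

Choose coordinates F = (0, 0), S = (1, 0), U = (0, 1), N = (4, -2).
1. Z is where the line through F parallel to US meets line SN ⇒ Z = (-2, 2)
2. P is the centroid of triangle ZSF ⇒ P = (-1/3, 2/3)
2·[PUF] = -1/3, 2·[PFN] = 2
[PUF]:[PFN] = -1/3:2 = -1/6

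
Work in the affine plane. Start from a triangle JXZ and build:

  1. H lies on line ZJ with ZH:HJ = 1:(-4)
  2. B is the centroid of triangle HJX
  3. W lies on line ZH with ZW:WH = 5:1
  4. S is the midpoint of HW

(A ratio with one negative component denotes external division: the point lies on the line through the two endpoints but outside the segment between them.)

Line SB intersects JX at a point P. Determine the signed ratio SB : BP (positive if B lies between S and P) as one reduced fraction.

SB:BP = 31/16

Set J = (0, 0), X = (1, 0), Z = (0, 1); any affine frame gives the same invariant.
1. H lies on line ZJ with ZH:HJ = 1:(-4) ⇒ H = (0, 4/3)
2. B is the centroid of triangle HJX ⇒ B = (1/3, 4/9)
3. W lies on line ZH with ZW:WH = 5:1 ⇒ W = (0, 23/18)
4. S is the midpoint of HW ⇒ S = (0, 47/36)
line SB meets JX at P = (47/93, 0)
B = S + t·(P−S) with t = 31/47, so SB:BP = 31/47:16/47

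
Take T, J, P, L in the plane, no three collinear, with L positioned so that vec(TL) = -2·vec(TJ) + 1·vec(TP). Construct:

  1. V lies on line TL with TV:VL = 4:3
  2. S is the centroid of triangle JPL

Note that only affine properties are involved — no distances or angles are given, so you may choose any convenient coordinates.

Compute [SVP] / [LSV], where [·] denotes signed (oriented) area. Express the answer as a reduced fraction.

Set T = (0, 0), J = (1, 0), P = (0, 1), L = (-2, 1); any affine frame gives the same invariant.
1. V lies on line TL with TV:VL = 4:3 ⇒ V = (-8/7, 4/7)
2. S is the centroid of triangle JPL ⇒ S = (-1/3, 2/3)
2·[SVP] = -5/21, 2·[LSV] = -3/7
[SVP]:[LSV] = -5/21:-3/7 = 5/9

[SVP]:[LSV] = 5/9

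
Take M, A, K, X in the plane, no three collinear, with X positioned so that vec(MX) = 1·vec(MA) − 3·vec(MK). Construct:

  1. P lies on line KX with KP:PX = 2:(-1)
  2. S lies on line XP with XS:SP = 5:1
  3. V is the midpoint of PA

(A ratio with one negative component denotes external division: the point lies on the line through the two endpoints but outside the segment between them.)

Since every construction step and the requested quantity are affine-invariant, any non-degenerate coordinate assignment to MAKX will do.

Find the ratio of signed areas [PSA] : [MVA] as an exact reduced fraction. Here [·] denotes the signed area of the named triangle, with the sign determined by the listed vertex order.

[PSA]:[MVA] = -1/7

Set M = (0, 0), A = (1, 0), K = (0, 1), X = (1, -3); any affine frame gives the same invariant.
1. P lies on line KX with KP:PX = 2:(-1) ⇒ P = (2, -7)
2. S lies on line XP with XS:SP = 5:1 ⇒ S = (11/6, -19/3)
3. V is the midpoint of PA ⇒ V = (3/2, -7/2)
2·[PSA] = -1/2, 2·[MVA] = 7/2
[PSA]:[MVA] = -1/2:7/2 = -1/7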